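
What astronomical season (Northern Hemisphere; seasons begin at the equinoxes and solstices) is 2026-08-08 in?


Date: August 8
Astronomical Summer (approx.; exact equinox/solstice day varies by year): June 21 to September 21
August 8 falls within the Summer window

Summer


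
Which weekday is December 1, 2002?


Target: December 1, 2002
Anchor: Jan 1, 2002. With p = 2002 - 1 = 2001: (p + p//4 - p//100 + p//400) mod 7 = (2001 + 500 - 20 + 5) mod 7 = 2486 mod 7 = 1 -> Tuesday (Mon=0 ... Sun=6)
Days before December (Jan-Nov): 334 days
Weekday index = (1 + 334) mod 7 = 6

Sunday


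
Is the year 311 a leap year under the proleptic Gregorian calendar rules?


Gregorian leap year rule: divisible by 4, but not by 100, unless also by 400.
311 is not divisible by 4 -> not a leap year

No


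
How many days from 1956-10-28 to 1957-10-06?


From 1956-10-28 to 1957-10-06
1956-10-28: days before October = 31 + 29 + 31 + 30 + 31 + 30 + 31 + 31 + 30 = 274 (1956 is a leap year); day of year = 274 + 28 = 302
1957-10-06: days before October = 31 + 28 + 31 + 30 + 31 + 30 + 31 + 31 + 30 = 273 (1957 is not a leap year); day of year = 273 + 6 = 279
Rest of 1956: 366 - 302 = 64
Total = 64 + 279 = 343

343 days


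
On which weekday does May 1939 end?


May 1939 has 31 days
Anchor: Jan 1, 1939. With p = 1939 - 1 = 1938: (p + p//4 - p//100 + p//400) mod 7 = (1938 + 484 - 19 + 4) mod 7 = 2407 mod 7 = 6 -> Sunday (Mon=0 ... Sun=6)
Days before May (Jan-Apr): 120; May 1 index = (6 + 120) mod 7 = 0 -> Monday
Last day offset: 31 - 1 = 30 days
Weekday index = (0 + 30) mod 7 = 2

Wednesday, May 31


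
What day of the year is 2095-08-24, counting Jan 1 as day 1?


Date: August 24, 2095
Days in months 1 through 7: 212
Plus 24 days in August

Day of year: 236


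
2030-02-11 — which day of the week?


Date: February 11, 2030
Anchor: Jan 1, 2030. With p = 2030 - 1 = 2029: (p + p//4 - p//100 + p//400) mod 7 = (2029 + 507 - 20 + 5) mod 7 = 2521 mod 7 = 1 -> Tuesday (Mon=0 ... Sun=6)
Days before February (Jan): 31; offset = 31 + 11 - 1 = 41
Weekday index = (1 + 41) mod 7 = 0

Day of the week: Monday


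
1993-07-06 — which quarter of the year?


Month: July (month 7)
Q1: Jan-Mar, Q2: Apr-Jun, Q3: Jul-Sep, Q4: Oct-Dec

Q3


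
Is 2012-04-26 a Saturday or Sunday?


Anchor: Jan 1, 2012. With p = 2012 - 1 = 2011: (p + p//4 - p//100 + p//400) mod 7 = (2011 + 502 - 20 + 5) mod 7 = 2498 mod 7 = 6 -> Sunday (Mon=0 ... Sun=6)
Day of year: 117; offset = 116
Weekday index = (6 + 116) mod 7 = 3 -> Thursday
Weekend days: Saturday, Sunday

No


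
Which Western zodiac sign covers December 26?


Date: December 26
Conventional tropical zodiac dates: Capricorn from December 22 onward; Aquarius starts January 20
December 26 falls within the Capricorn range

Capricorn


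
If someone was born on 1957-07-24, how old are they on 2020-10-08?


Birth: 1957-07-24
Reference: 2020-10-08
Year difference: 2020 - 1957 = 63

63 years old


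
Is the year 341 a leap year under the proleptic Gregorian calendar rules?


Gregorian leap year rule: divisible by 4, but not by 100, unless also by 400.
341 is not divisible by 4 -> not a leap year

No


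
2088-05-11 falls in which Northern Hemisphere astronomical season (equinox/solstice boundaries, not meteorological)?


Date: May 11
Astronomical Spring (approx.; exact equinox/solstice day varies by year): March 20 to June 20
May 11 falls within the Spring window

Spring


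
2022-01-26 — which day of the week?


Date: January 26, 2022
Anchor: Jan 1, 2022. With p = 2022 - 1 = 2021: (p + p//4 - p//100 + p//400) mod 7 = (2021 + 505 - 20 + 5) mod 7 = 2511 mod 7 = 5 -> Saturday (Mon=0 ... Sun=6)
Days into year = 26 - 1 = 25
Weekday index = (5 + 25) mod 7 = 2

Day of the week: Wednesday


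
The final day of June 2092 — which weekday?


June 2092 has 30 days
Anchor: Jan 1, 2092. With p = 2092 - 1 = 2091: (p + p//4 - p//100 + p//400) mod 7 = (2091 + 522 - 20 + 5) mod 7 = 2598 mod 7 = 1 -> Tuesday (Mon=0 ... Sun=6)
Days before June (Jan-May): 152; June 1 index = (1 + 152) mod 7 = 6 -> Sunday
Last day offset: 30 - 1 = 29 days
Weekday index = (6 + 29) mod 7 = 0

Monday, June 30


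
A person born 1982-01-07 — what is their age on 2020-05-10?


Birth: 1982-01-07
Reference: 2020-05-10
Year difference: 2020 - 1982 = 38

38 years old


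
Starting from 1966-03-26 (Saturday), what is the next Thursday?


Current: Saturday
Target: Thursday
Days ahead: 5

Next Thursday: 1966-03-31


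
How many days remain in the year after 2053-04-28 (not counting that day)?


Day of year: 118 of 365
Remaining = 365 - 118

247 days


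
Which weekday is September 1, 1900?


Target: September 1, 1900
Anchor: Jan 1, 1900. With p = 1900 - 1 = 1899: (p + p//4 - p//100 + p//400) mod 7 = (1899 + 474 - 18 + 4) mod 7 = 2359 mod 7 = 0 -> Monday (Mon=0 ... Sun=6)
Days before September (Jan-Aug): 243 days
Weekday index = (0 + 243) mod 7 = 5

Saturday


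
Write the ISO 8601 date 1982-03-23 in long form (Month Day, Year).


ISO 1982-03-23 parses as year=1982, month=03, day=23
Month 3 -> March

March 23, 1982


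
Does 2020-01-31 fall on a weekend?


Anchor: Jan 1, 2020. With p = 2020 - 1 = 2019: (p + p//4 - p//100 + p//400) mod 7 = (2019 + 504 - 20 + 5) mod 7 = 2508 mod 7 = 2 -> Wednesday (Mon=0 ... Sun=6)
Day of year: 31; offset = 30
Weekday index = (2 + 30) mod 7 = 4 -> Friday
Weekend days: Saturday, Sunday

No


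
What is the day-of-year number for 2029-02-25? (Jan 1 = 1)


Date: February 25, 2029
Days in months 1 through 1: 31
Plus 25 days in February

Day of year: 56


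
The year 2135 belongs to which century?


Century = (year - 1) // 100 + 1
= (2135 - 1) // 100 + 1
= 2134 // 100 + 1
= 21 + 1

22nd century


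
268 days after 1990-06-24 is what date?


Start: 1990-06-24, add 268 days
June 1990 has 30 days: 30 - 24 = 6 days to June 30 -> 262 left
July 1990 has 31 days -> 231 left
August 1990 has 31 days -> 200 left
September 1990 has 30 days -> 170 left
October 1990 has 31 days -> 139 left
November 1990 has 30 days -> 109 left
December 1990 has 31 days -> 78 left
January 1991 has 31 days -> 47 left
February 1991 has 28 days -> 19 left
March 1991: 19 <= 31 -> lands on March 19

Result: 1991-03-19


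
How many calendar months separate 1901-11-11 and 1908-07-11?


From November 1901 to July 1908
7 years * 12 = 84 months, minus 4 months = 80

80 months


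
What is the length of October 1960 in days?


October 1960

31 days


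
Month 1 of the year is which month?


Month 1 of 12

January


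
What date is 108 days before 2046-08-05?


Start: 2046-08-05, subtract 108 days
Back 5 days from August 5 reaches July 31, 2046 -> 103 left
July 2046 has 31 days -> back to June 30, 2046 -> 72 left
June 2046 has 30 days -> back to May 31, 2046 -> 42 left
May 2046 has 31 days -> back to April 30, 2046 -> 11 left
April 2046: 30 - 11 = 19 -> lands on April 19

Result: 2046-04-19


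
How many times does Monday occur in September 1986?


September 1986 has 30 days
Anchor: Jan 1, 1986. With p = 1986 - 1 = 1985: (p + p//4 - p//100 + p//400) mod 7 = (1985 + 496 - 19 + 4) mod 7 = 2466 mod 7 = 2 -> Wednesday (Mon=0 ... Sun=6)
Days before September (Jan-Aug): 243; September 1 index = (2 + 243) mod 7 = 0 -> Monday
First Monday is September 1
Mondays: 1, 8, 15, 22, 29

5 Mondays


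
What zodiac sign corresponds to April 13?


Date: April 13
Conventional tropical zodiac dates: Aries from March 21 onward; Taurus starts April 20
April 13 falls within the Aries range

Aries


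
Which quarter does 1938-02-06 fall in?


Month: February (month 2)
Q1: Jan-Mar, Q2: Apr-Jun, Q3: Jul-Sep, Q4: Oct-Dec

Q1


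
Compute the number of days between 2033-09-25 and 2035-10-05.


From 2033-09-25 to 2035-10-05
2033-09-25: days before September = 31 + 28 + 31 + 30 + 31 + 30 + 31 + 31 = 243 (2033 is not a leap year); day of year = 243 + 25 = 268
2035-10-05: days before October = 31 + 28 + 31 + 30 + 31 + 30 + 31 + 31 + 30 = 273 (2035 is not a leap year); day of year = 273 + 5 = 278
Rest of 2033: 365 - 268 = 97
Full years 2034 (365): 365
Total = 97 + 365 + 278 = 740

740 days


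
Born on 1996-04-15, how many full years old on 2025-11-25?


Birth: 1996-04-15
Reference: 2025-11-25
Year difference: 2025 - 1996 = 29

29 years old


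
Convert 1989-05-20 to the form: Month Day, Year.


ISO 1989-05-20 parses as year=1989, month=05, day=20
Month 5 -> May

May 20, 1989


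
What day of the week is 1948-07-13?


Date: July 13, 1948
Anchor: Jan 1, 1948. With p = 1948 - 1 = 1947: (p + p//4 - p//100 + p//400) mod 7 = (1947 + 486 - 19 + 4) mod 7 = 2418 mod 7 = 3 -> Thursday (Mon=0 ... Sun=6)
Days before July (Jan-Jun): 182; offset = 182 + 13 - 1 = 194
Weekday index = (3 + 194) mod 7 = 1

Day of the week: Tuesday


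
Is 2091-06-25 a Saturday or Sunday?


Anchor: Jan 1, 2091. With p = 2091 - 1 = 2090: (p + p//4 - p//100 + p//400) mod 7 = (2090 + 522 - 20 + 5) mod 7 = 2597 mod 7 = 0 -> Monday (Mon=0 ... Sun=6)
Day of year: 176; offset = 175
Weekday index = (0 + 175) mod 7 = 0 -> Monday
Weekend days: Saturday, Sunday

No


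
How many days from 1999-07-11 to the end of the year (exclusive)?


Day of year: 192 of 365
Remaining = 365 - 192

173 days


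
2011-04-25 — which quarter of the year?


Month: April (month 4)
Q1: Jan-Mar, Q2: Apr-Jun, Q3: Jul-Sep, Q4: Oct-Dec

Q2


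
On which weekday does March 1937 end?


March 1937 has 31 days
Anchor: Jan 1, 1937. With p = 1937 - 1 = 1936: (p + p//4 - p//100 + p//400) mod 7 = (1936 + 484 - 19 + 4) mod 7 = 2405 mod 7 = 4 -> Friday (Mon=0 ... Sun=6)
Days before March (Jan-Feb): 59; March 1 index = (4 + 59) mod 7 = 0 -> Monday
Last day offset: 31 - 1 = 30 days
Weekday index = (0 + 30) mod 7 = 2

Wednesday, March 31


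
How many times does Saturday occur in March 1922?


March 1922 has 31 days
Anchor: Jan 1, 1922. With p = 1922 - 1 = 1921: (p + p//4 - p//100 + p//400) mod 7 = (1921 + 480 - 19 + 4) mod 7 = 2386 mod 7 = 6 -> Sunday (Mon=0 ... Sun=6)
Days before March (Jan-Feb): 59; March 1 index = (6 + 59) mod 7 = 2 -> Wednesday
First Saturday is March 4
Saturdays: 4, 11, 18, 25

4 Saturdays


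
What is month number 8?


Month 8 of 12

August


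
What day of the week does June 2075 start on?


Target: June 1, 2075
Anchor: Jan 1, 2075. With p = 2075 - 1 = 2074: (p + p//4 - p//100 + p//400) mod 7 = (2074 + 518 - 20 + 5) mod 7 = 2577 mod 7 = 1 -> Tuesday (Mon=0 ... Sun=6)
Days before June (Jan-May): 151 days
Weekday index = (1 + 151) mod 7 = 5

Saturday


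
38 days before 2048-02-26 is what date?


Start: 2048-02-26, subtract 38 days
Back 26 days from February 26 reaches January 31, 2048 -> 12 left
January 2048: 31 - 12 = 19 -> lands on January 19

Result: 2048-01-19


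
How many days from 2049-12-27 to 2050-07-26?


From 2049-12-27 to 2050-07-26
2049-12-27: days before December = 31 + 28 + 31 + 30 + 31 + 30 + 31 + 31 + 30 + 31 + 30 = 334 (2049 is not a leap year); day of year = 334 + 27 = 361
2050-07-26: days before July = 31 + 28 + 31 + 30 + 31 + 30 = 181 (2050 is not a leap year); day of year = 181 + 26 = 207
Rest of 2049: 365 - 361 = 4
Total = 4 + 207 = 211

211 days


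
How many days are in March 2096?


March 2096

31 days


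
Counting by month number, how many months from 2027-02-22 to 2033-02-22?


From February 2027 to February 2033
6 years * 12 = 72 months = 72

72 months


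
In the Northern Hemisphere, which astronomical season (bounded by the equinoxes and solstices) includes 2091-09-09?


Date: September 9
Astronomical Summer (approx.; exact equinox/solstice day varies by year): June 21 to September 21
September 9 falls within the Summer window

Summer


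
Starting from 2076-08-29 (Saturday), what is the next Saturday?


Current: Saturday
Target: Saturday
Days ahead: 7

Next Saturday: 2076-09-05


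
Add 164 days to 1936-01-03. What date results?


Start: 1936-01-03, add 164 days
January 1936 has 31 days: 31 - 3 = 28 days to January 31 -> 136 left
February 1936 has 29 days -> 107 left
March 1936 has 31 days -> 76 left
April 1936 has 30 days -> 46 left
May 1936 has 31 days -> 15 left
June 1936: 15 <= 30 -> lands on June 15

Result: 1936-06-15


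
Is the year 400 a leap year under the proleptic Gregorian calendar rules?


Gregorian leap year rule: divisible by 4, but not by 100, unless also by 400.
400 is divisible by 400 -> leap year

Yes


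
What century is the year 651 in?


Century = (year - 1) // 100 + 1
= (651 - 1) // 100 + 1
= 650 // 100 + 1
= 6 + 1

7th century


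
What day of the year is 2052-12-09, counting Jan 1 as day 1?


Date: December 9, 2052
Days in months 1 through 11: 335
Plus 9 days in December

Day of year: 344


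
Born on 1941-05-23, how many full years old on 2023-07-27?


Birth: 1941-05-23
Reference: 2023-07-27
Year difference: 2023 - 1941 = 82

82 years old


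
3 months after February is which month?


February is month 2
2 + 3 = 5

May


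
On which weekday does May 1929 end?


May 1929 has 31 days
Anchor: Jan 1, 1929. With p = 1929 - 1 = 1928: (p + p//4 - p//100 + p//400) mod 7 = (1928 + 482 - 19 + 4) mod 7 = 2395 mod 7 = 1 -> Tuesday (Mon=0 ... Sun=6)
Days before May (Jan-Apr): 120; May 1 index = (1 + 120) mod 7 = 2 -> Wednesday
Last day offset: 31 - 1 = 30 days
Weekday index = (2 + 30) mod 7 = 4

Friday, May 31


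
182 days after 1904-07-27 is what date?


Start: 1904-07-27, add 182 days
July 1904 has 31 days: 31 - 27 = 4 days to July 31 -> 178 left
August 1904 has 31 days -> 147 left
September 1904 has 30 days -> 117 left
October 1904 has 31 days -> 86 left
November 1904 has 30 days -> 56 left
December 1904 has 31 days -> 25 left
January 1905: 25 <= 31 -> lands on January 25

Result: 1905-01-25


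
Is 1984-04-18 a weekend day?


Anchor: Jan 1, 1984. With p = 1984 - 1 = 1983: (p + p//4 - p//100 + p//400) mod 7 = (1983 + 495 - 19 + 4) mod 7 = 2463 mod 7 = 6 -> Sunday (Mon=0 ... Sun=6)
Day of year: 109; offset = 108
Weekday index = (6 + 108) mod 7 = 2 -> Wednesday
Weekend days: Saturday, Sunday

No


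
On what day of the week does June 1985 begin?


Target: June 1, 1985
Anchor: Jan 1, 1985. With p = 1985 - 1 = 1984: (p + p//4 - p//100 + p//400) mod 7 = (1984 + 496 - 19 + 4) mod 7 = 2465 mod 7 = 1 -> Tuesday (Mon=0 ... Sun=6)
Days before June (Jan-May): 151 days
Weekday index = (1 + 151) mod 7 = 5

Saturday


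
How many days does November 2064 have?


November 2064

30 days


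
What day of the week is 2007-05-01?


Date: May 1, 2007
Anchor: Jan 1, 2007. With p = 2007 - 1 = 2006: (p + p//4 - p//100 + p//400) mod 7 = (2006 + 501 - 20 + 5) mod 7 = 2492 mod 7 = 0 -> Monday (Mon=0 ... Sun=6)
Days before May (Jan-Apr): 120; offset = 120 + 1 - 1 = 120
Weekday index = (0 + 120) mod 7 = 1

Day of the week: Tuesday


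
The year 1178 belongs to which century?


Century = (year - 1) // 100 + 1
= (1178 - 1) // 100 + 1
= 1177 // 100 + 1
= 11 + 1

12th century


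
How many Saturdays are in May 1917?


May 1917 has 31 days
Anchor: Jan 1, 1917. With p = 1917 - 1 = 1916: (p + p//4 - p//100 + p//400) mod 7 = (1916 + 479 - 19 + 4) mod 7 = 2380 mod 7 = 0 -> Monday (Mon=0 ... Sun=6)
Days before May (Jan-Apr): 120; May 1 index = (0 + 120) mod 7 = 1 -> Tuesday
First Saturday is May 5
Saturdays: 5, 12, 19, 26

4 Saturdays


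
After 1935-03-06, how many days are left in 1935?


Day of year: 65 of 365
Remaining = 365 - 65

300 days


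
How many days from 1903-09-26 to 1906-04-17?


From 1903-09-26 to 1906-04-17
1903-09-26: days before September = 31 + 28 + 31 + 30 + 31 + 30 + 31 + 31 = 243 (1903 is not a leap year); day of year = 243 + 26 = 269
1906-04-17: days before April = 31 + 28 + 31 = 90 (1906 is not a leap year); day of year = 90 + 17 = 107
Rest of 1903: 365 - 269 = 96
Full years 1904 (366), 1905 (365): 731
Total = 96 + 731 + 107 = 934

934 days


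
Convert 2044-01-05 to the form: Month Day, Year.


ISO 2044-01-05 parses as year=2044, month=01, day=05
Month 1 -> January

January 5, 2044


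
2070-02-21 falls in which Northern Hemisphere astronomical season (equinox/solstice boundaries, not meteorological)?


Date: February 21
Astronomical Winter (approx.; exact equinox/solstice day varies by year): December 21 to March 19
February 21 falls within the Winter window

Winter


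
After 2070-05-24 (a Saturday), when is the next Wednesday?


Current: Saturday
Target: Wednesday
Days ahead: 4

Next Wednesday: 2070-05-28


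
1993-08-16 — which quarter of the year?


Month: August (month 8)
Q1: Jan-Mar, Q2: Apr-Jun, Q3: Jul-Sep, Q4: Oct-Dec

Q3


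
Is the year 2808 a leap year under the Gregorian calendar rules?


Gregorian leap year rule: divisible by 4, but not by 100, unless also by 400.
2808 is divisible by 4 but not 100 -> leap year

Yes


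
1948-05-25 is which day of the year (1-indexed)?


Date: May 25, 1948
Days in months 1 through 4: 121
Plus 25 days in May

Day of year: 146


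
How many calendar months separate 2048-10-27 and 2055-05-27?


From October 2048 to May 2055
7 years * 12 = 84 months, minus 5 months = 79

79 months


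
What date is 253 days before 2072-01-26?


Start: 2072-01-26, subtract 253 days
Back 26 days from January 26 reaches December 31, 2071 -> 227 left
December 2071 has 31 days -> back to November 30, 2071 -> 196 left
November 2071 has 30 days -> back to October 31, 2071 -> 166 left
October 2071 has 31 days -> back to September 30, 2071 -> 135 left
September 2071 has 30 days -> back to August 31, 2071 -> 105 left
August 2071 has 31 days -> back to July 31, 2071 -> 74 left
July 2071 has 31 days -> back to June 30, 2071 -> 43 left
June 2071 has 30 days -> back to May 31, 2071 -> 13 left
May 2071: 31 - 13 = 18 -> lands on May 18

Result: 2071-05-18


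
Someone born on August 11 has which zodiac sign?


Date: August 11
Conventional tropical zodiac dates: Leo from July 23 onward; Virgo starts August 23
August 11 falls within the Leo range

Leo


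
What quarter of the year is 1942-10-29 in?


Month: October (month 10)
Q1: Jan-Mar, Q2: Apr-Jun, Q3: Jul-Sep, Q4: Oct-Dec

Q4


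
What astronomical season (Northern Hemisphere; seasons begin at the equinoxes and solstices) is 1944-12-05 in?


Date: December 5
Astronomical Autumn (approx.; exact equinox/solstice day varies by year): September 22 to December 20
December 5 falls within the Autumn window

Autumn


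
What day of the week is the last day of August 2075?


August 2075 has 31 days
Anchor: Jan 1, 2075. With p = 2075 - 1 = 2074: (p + p//4 - p//100 + p//400) mod 7 = (2074 + 518 - 20 + 5) mod 7 = 2577 mod 7 = 1 -> Tuesday (Mon=0 ... Sun=6)
Days before August (Jan-Jul): 212; August 1 index = (1 + 212) mod 7 = 3 -> Thursday
Last day offset: 31 - 1 = 30 days
Weekday index = (3 + 30) mod 7 = 5

Saturday, August 31


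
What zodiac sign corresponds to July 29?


Date: July 29
Conventional tropical zodiac dates: Leo from July 23 onward; Virgo starts August 23
July 29 falls within the Leo range

Leo


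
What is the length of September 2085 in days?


September 2085

30 days


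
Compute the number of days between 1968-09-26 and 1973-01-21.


From 1968-09-26 to 1973-01-21
1968-09-26: days before September = 31 + 29 + 31 + 30 + 31 + 30 + 31 + 31 = 244 (1968 is a leap year); day of year = 244 + 26 = 270
1973-01-21: day of year = 21
Rest of 1968: 366 - 270 = 96
Full years 1969 (365), 1970 (365), 1971 (365), 1972 (366): 1461
Total = 96 + 1461 + 21 = 1578

1578 days


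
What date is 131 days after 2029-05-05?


Start: 2029-05-05, add 131 days
May 2029 has 31 days: 31 - 5 = 26 days to May 31 -> 105 left
June 2029 has 30 days -> 75 left
July 2029 has 31 days -> 44 left
August 2029 has 31 days -> 13 left
September 2029: 13 <= 30 -> lands on September 13

Result: 2029-09-13


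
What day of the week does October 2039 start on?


Target: October 1, 2039
Anchor: Jan 1, 2039. With p = 2039 - 1 = 2038: (p + p//4 - p//100 + p//400) mod 7 = (2038 + 509 - 20 + 5) mod 7 = 2532 mod 7 = 5 -> Saturday (Mon=0 ... Sun=6)
Days before October (Jan-Sep): 273 days
Weekday index = (5 + 273) mod 7 = 5

Saturday


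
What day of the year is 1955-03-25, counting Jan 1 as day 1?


Date: March 25, 1955
Days in months 1 through 2: 59
Plus 25 days in March

Day of year: 84


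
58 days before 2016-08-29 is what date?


Start: 2016-08-29, subtract 58 days
Back 29 days from August 29 reaches July 31, 2016 -> 29 left
July 2016: 31 - 29 = 2 -> lands on July 2

Result: 2016-07-02


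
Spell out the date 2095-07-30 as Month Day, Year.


ISO 2095-07-30 parses as year=2095, month=07, day=30
Month 7 -> July

July 30, 2095


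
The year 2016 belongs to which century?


Century = (year - 1) // 100 + 1
= (2016 - 1) // 100 + 1
= 2015 // 100 + 1
= 20 + 1

21st century


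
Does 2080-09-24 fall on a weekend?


Anchor: Jan 1, 2080. With p = 2080 - 1 = 2079: (p + p//4 - p//100 + p//400) mod 7 = (2079 + 519 - 20 + 5) mod 7 = 2583 mod 7 = 0 -> Monday (Mon=0 ... Sun=6)
Day of year: 268; offset = 267
Weekday index = (0 + 267) mod 7 = 1 -> Tuesday
Weekend days: Saturday, Sunday

No


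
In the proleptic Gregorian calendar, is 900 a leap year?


Gregorian leap year rule: divisible by 4, but not by 100, unless also by 400.
900 is divisible by 100 but not 400 -> not a leap year

No


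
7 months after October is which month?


October is month 10
10 + 7 = 17; wrap: 17 - 12 = 5

May


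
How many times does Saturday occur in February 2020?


February 2020 has 29 days
Anchor: Jan 1, 2020. With p = 2020 - 1 = 2019: (p + p//4 - p//100 + p//400) mod 7 = (2019 + 504 - 20 + 5) mod 7 = 2508 mod 7 = 2 -> Wednesday (Mon=0 ... Sun=6)
Days before February (Jan): 31; February 1 index = (2 + 31) mod 7 = 5 -> Saturday
First Saturday is February 1
Saturdays: 1, 8, 15, 22, 29

5 Saturdays


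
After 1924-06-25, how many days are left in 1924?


Day of year: 177 of 366
Remaining = 366 - 177

189 days


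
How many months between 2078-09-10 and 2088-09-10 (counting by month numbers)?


From September 2078 to September 2088
10 years * 12 = 120 months = 120

120 months


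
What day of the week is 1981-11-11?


Date: November 11, 1981
Anchor: Jan 1, 1981. With p = 1981 - 1 = 1980: (p + p//4 - p//100 + p//400) mod 7 = (1980 + 495 - 19 + 4) mod 7 = 2460 mod 7 = 3 -> Thursday (Mon=0 ... Sun=6)
Days before November (Jan-Oct): 304; offset = 304 + 11 - 1 = 314
Weekday index = (3 + 314) mod 7 = 2

Day of the week: Wednesday


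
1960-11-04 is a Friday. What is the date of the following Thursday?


Current: Friday
Target: Thursday
Days ahead: 6

Next Thursday: 1960-11-10


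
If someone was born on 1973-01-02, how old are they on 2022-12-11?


Birth: 1973-01-02
Reference: 2022-12-11
Year difference: 2022 - 1973 = 49

49 years old


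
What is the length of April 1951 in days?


April 1951

30 days


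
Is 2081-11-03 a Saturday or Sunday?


Anchor: Jan 1, 2081. With p = 2081 - 1 = 2080: (p + p//4 - p//100 + p//400) mod 7 = (2080 + 520 - 20 + 5) mod 7 = 2585 mod 7 = 2 -> Wednesday (Mon=0 ... Sun=6)
Day of year: 307; offset = 306
Weekday index = (2 + 306) mod 7 = 0 -> Monday
Weekend days: Saturday, Sunday

No


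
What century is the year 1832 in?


Century = (year - 1) // 100 + 1
= (1832 - 1) // 100 + 1
= 1831 // 100 + 1
= 18 + 1

19th century


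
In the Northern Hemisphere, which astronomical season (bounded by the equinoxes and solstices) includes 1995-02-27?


Date: February 27
Astronomical Winter (approx.; exact equinox/solstice day varies by year): December 21 to March 19
February 27 falls within the Winter window

Winter


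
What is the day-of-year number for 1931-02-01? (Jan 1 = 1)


Date: February 1, 1931
Days in months 1 through 1: 31
Plus 1 days in February

Day of year: 32


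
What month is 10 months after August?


August is month 8
8 + 10 = 18; wrap: 18 - 12 = 6

June


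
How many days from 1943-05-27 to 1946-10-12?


From 1943-05-27 to 1946-10-12
1943-05-27: days before May = 31 + 28 + 31 + 30 = 120 (1943 is not a leap year); day of year = 120 + 27 = 147
1946-10-12: days before October = 31 + 28 + 31 + 30 + 31 + 30 + 31 + 31 + 30 = 273 (1946 is not a leap year); day of year = 273 + 12 = 285
Rest of 1943: 365 - 147 = 218
Full years 1944 (366), 1945 (365): 731
Total = 218 + 731 + 285 = 1234

1234 days


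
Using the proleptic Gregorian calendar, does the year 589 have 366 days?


Gregorian leap year rule: divisible by 4, but not by 100, unless also by 400.
589 is not divisible by 4 -> not a leap year

No


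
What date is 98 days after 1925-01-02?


Start: 1925-01-02, add 98 days
January 1925 has 31 days: 31 - 2 = 29 days to January 31 -> 69 left
February 1925 has 28 days -> 41 left
March 1925 has 31 days -> 10 left
April 1925: 10 <= 30 -> lands on April 10

Result: 1925-04-10


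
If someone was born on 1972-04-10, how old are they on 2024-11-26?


Birth: 1972-04-10
Reference: 2024-11-26
Year difference: 2024 - 1972 = 52

52 years old


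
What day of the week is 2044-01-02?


Date: January 2, 2044
Anchor: Jan 1, 2044. With p = 2044 - 1 = 2043: (p + p//4 - p//100 + p//400) mod 7 = (2043 + 510 - 20 + 5) mod 7 = 2538 mod 7 = 4 -> Friday (Mon=0 ... Sun=6)
Days into year = 2 - 1 = 1
Weekday index = (4 + 1) mod 7 = 5

Day of the week: Saturday


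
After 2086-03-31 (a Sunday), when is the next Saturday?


Current: Sunday
Target: Saturday
Days ahead: 6

Next Saturday: 2086-04-06


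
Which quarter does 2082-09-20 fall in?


Month: September (month 9)
Q1: Jan-Mar, Q2: Apr-Jun, Q3: Jul-Sep, Q4: Oct-Dec

Q3


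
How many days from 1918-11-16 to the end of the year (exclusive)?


Day of year: 320 of 365
Remaining = 365 - 320

45 days


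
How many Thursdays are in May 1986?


May 1986 has 31 days
Anchor: Jan 1, 1986. With p = 1986 - 1 = 1985: (p + p//4 - p//100 + p//400) mod 7 = (1985 + 496 - 19 + 4) mod 7 = 2466 mod 7 = 2 -> Wednesday (Mon=0 ... Sun=6)
Days before May (Jan-Apr): 120; May 1 index = (2 + 120) mod 7 = 3 -> Thursday
First Thursday is May 1
Thursdays: 1, 8, 15, 22, 29

5 Thursdays


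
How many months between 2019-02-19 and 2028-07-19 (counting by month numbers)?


From February 2019 to July 2028
9 years * 12 = 108 months, plus 5 months = 113

113 months


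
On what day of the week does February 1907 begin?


Target: February 1, 1907
Anchor: Jan 1, 1907. With p = 1907 - 1 = 1906: (p + p//4 - p//100 + p//400) mod 7 = (1906 + 476 - 19 + 4) mod 7 = 2367 mod 7 = 1 -> Tuesday (Mon=0 ... Sun=6)
Days before February (Jan): 31 days
Weekday index = (1 + 31) mod 7 = 4

Friday


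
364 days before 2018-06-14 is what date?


Start: 2018-06-14, subtract 364 days
Back 14 days from June 14 reaches May 31, 2018 -> 350 left
May 2018 has 31 days -> back to April 30, 2018 -> 319 left
April 2018 has 30 days -> back to March 31, 2018 -> 289 left
March 2018 has 31 days -> back to February 28, 2018 -> 258 left
February 2018 has 28 days -> back to January 31, 2018 -> 230 left
January 2018 has 31 days -> back to December 31, 2017 -> 199 left
December 2017 has 31 days -> back to November 30, 2017 -> 168 left
November 2017 has 30 days -> back to October 31, 2017 -> 138 left
October 2017 has 31 days -> back to September 30, 2017 -> 107 left
September 2017 has 30 days -> back to August 31, 2017 -> 77 left
August 2017 has 31 days -> back to July 31, 2017 -> 46 left
July 2017 has 31 days -> back to June 30, 2017 -> 15 left
June 2017: 30 - 15 = 15 -> lands on June 15

Result: 2017-06-15


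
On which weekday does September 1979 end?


September 1979 has 30 days
Anchor: Jan 1, 1979. With p = 1979 - 1 = 1978: (p + p//4 - p//100 + p//400) mod 7 = (1978 + 494 - 19 + 4) mod 7 = 2457 mod 7 = 0 -> Monday (Mon=0 ... Sun=6)
Days before September (Jan-Aug): 243; September 1 index = (0 + 243) mod 7 = 5 -> Saturday
Last day offset: 30 - 1 = 29 days
Weekday index = (5 + 29) mod 7 = 6

Sunday, September 30


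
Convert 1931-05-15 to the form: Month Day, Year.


ISO 1931-05-15 parses as year=1931, month=05, day=15
Month 5 -> May

May 15, 1931


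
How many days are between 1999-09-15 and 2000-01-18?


From 1999-09-15 to 2000-01-18
1999-09-15: days before September = 31 + 28 + 31 + 30 + 31 + 30 + 31 + 31 = 243 (1999 is not a leap year); day of year = 243 + 15 = 258
2000-01-18: day of year = 18
Rest of 1999: 365 - 258 = 107
Total = 107 + 18 = 125

125 days


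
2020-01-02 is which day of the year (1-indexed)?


Date: January 2, 2020
No months before January
Plus 2 days in January

Day of year: 2


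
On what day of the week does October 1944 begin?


Target: October 1, 1944
Anchor: Jan 1, 1944. With p = 1944 - 1 = 1943: (p + p//4 - p//100 + p//400) mod 7 = (1943 + 485 - 19 + 4) mod 7 = 2413 mod 7 = 5 -> Saturday (Mon=0 ... Sun=6)
Days before October (Jan-Sep): 274 days
Weekday index = (5 + 274) mod 7 = 6

Sunday


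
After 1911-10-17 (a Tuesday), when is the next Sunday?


Current: Tuesday
Target: Sunday
Days ahead: 5

Next Sunday: 1911-10-22


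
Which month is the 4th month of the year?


Month 4 of 12

April


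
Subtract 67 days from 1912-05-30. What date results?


Start: 1912-05-30, subtract 67 days
Back 30 days from May 30 reaches April 30, 1912 -> 37 left
April 1912 has 30 days -> back to March 31, 1912 -> 7 left
March 1912: 31 - 7 = 24 -> lands on March 24

Result: 1912-03-24


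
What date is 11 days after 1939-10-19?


Start: 1939-10-19, add 11 days
October 1939 has 31 days; 19 + 11 = 30 stays within October

Result: 1939-10-30


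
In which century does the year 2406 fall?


Century = (year - 1) // 100 + 1
= (2406 - 1) // 100 + 1
= 2405 // 100 + 1
= 24 + 1

25th century


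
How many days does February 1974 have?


February 1974 (leap year: no)

28 days


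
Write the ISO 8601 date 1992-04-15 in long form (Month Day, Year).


ISO 1992-04-15 parses as year=1992, month=04, day=15
Month 4 -> April

April 15, 1992


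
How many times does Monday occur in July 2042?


July 2042 has 31 days
Anchor: Jan 1, 2042. With p = 2042 - 1 = 2041: (p + p//4 - p//100 + p//400) mod 7 = (2041 + 510 - 20 + 5) mod 7 = 2536 mod 7 = 2 -> Wednesday (Mon=0 ... Sun=6)
Days before July (Jan-Jun): 181; July 1 index = (2 + 181) mod 7 = 1 -> Tuesday
First Monday is July 7
Mondays: 7, 14, 21, 28

4 Mondays


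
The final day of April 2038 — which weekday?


April 2038 has 30 days
Anchor: Jan 1, 2038. With p = 2038 - 1 = 2037: (p + p//4 - p//100 + p//400) mod 7 = (2037 + 509 - 20 + 5) mod 7 = 2531 mod 7 = 4 -> Friday (Mon=0 ... Sun=6)
Days before April (Jan-Mar): 90; April 1 index = (4 + 90) mod 7 = 3 -> Thursday
Last day offset: 30 - 1 = 29 days
Weekday index = (3 + 29) mod 7 = 4

Friday, April 30


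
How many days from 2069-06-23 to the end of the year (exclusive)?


Day of year: 174 of 365
Remaining = 365 - 174

191 days


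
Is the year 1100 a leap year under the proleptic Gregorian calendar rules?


Gregorian leap year rule: divisible by 4, but not by 100, unless also by 400.
1100 is divisible by 100 but not 400 -> not a leap year

No


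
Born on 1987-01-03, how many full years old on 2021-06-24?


Birth: 1987-01-03
Reference: 2021-06-24
Year difference: 2021 - 1987 = 34

34 years old


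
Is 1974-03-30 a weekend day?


Anchor: Jan 1, 1974. With p = 1974 - 1 = 1973: (p + p//4 - p//100 + p//400) mod 7 = (1973 + 493 - 19 + 4) mod 7 = 2451 mod 7 = 1 -> Tuesday (Mon=0 ... Sun=6)
Day of year: 89; offset = 88
Weekday index = (1 + 88) mod 7 = 5 -> Saturday
Weekend days: Saturday, Sunday

Yes


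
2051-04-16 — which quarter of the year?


Month: April (month 4)
Q1: Jan-Mar, Q2: Apr-Jun, Q3: Jul-Sep, Q4: Oct-Dec

Q2


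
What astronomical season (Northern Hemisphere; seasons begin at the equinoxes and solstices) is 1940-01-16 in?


Date: January 16
Astronomical Winter (approx.; exact equinox/solstice day varies by year): December 21 to March 19
January 16 falls within the Winter window

Winter


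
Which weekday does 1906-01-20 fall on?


Date: January 20, 1906
Anchor: Jan 1, 1906. With p = 1906 - 1 = 1905: (p + p//4 - p//100 + p//400) mod 7 = (1905 + 476 - 19 + 4) mod 7 = 2366 mod 7 = 0 -> Monday (Mon=0 ... Sun=6)
Days into year = 20 - 1 = 19
Weekday index = (0 + 19) mod 7 = 5

Day of the week: Saturday


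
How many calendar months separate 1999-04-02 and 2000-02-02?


From April 1999 to February 2000
1 year * 12 = 12 months, minus 2 months = 10

10 months


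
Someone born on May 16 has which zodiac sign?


Date: May 16
Conventional tropical zodiac dates: Taurus from April 20 onward; Gemini starts May 21
May 16 falls within the Taurus range

Taurus


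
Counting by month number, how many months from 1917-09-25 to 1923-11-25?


From September 1917 to November 1923
6 years * 12 = 72 months, plus 2 months = 74

74 months


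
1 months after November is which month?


November is month 11
11 + 1 = 12

December


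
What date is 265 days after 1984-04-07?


Start: 1984-04-07, add 265 days
April 1984 has 30 days: 30 - 7 = 23 days to April 30 -> 242 left
May 1984 has 31 days -> 211 left
June 1984 has 30 days -> 181 left
July 1984 has 31 days -> 150 left
August 1984 has 31 days -> 119 left
September 1984 has 30 days -> 89 left
October 1984 has 31 days -> 58 left
November 1984 has 30 days -> 28 left
December 1984: 28 <= 31 -> lands on December 28

Result: 1984-12-28


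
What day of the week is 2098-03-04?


Date: March 4, 2098
Anchor: Jan 1, 2098. With p = 2098 - 1 = 2097: (p + p//4 - p//100 + p//400) mod 7 = (2097 + 524 - 20 + 5) mod 7 = 2606 mod 7 = 2 -> Wednesday (Mon=0 ... Sun=6)
Days before March (Jan-Feb): 59; offset = 59 + 4 - 1 = 62
Weekday index = (2 + 62) mod 7 = 1

Day of the week: Tuesday


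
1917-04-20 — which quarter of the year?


Month: April (month 4)
Q1: Jan-Mar, Q2: Apr-Jun, Q3: Jul-Sep, Q4: Oct-Dec

Q2


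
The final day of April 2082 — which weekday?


April 2082 has 30 days
Anchor: Jan 1, 2082. With p = 2082 - 1 = 2081: (p + p//4 - p//100 + p//400) mod 7 = (2081 + 520 - 20 + 5) mod 7 = 2586 mod 7 = 3 -> Thursday (Mon=0 ... Sun=6)
Days before April (Jan-Mar): 90; April 1 index = (3 + 90) mod 7 = 2 -> Wednesday
Last day offset: 30 - 1 = 29 days
Weekday index = (2 + 29) mod 7 = 3

Thursday, April 30


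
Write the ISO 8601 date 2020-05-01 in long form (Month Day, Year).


ISO 2020-05-01 parses as year=2020, month=05, day=01
Month 5 -> May

May 1, 2020


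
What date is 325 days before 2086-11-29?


Start: 2086-11-29, subtract 325 days
Back 29 days from November 29 reaches October 31, 2086 -> 296 left
October 2086 has 31 days -> back to September 30, 2086 -> 265 left
September 2086 has 30 days -> back to August 31, 2086 -> 235 left
August 2086 has 31 days -> back to July 31, 2086 -> 204 left
July 2086 has 31 days -> back to June 30, 2086 -> 173 left
June 2086 has 30 days -> back to May 31, 2086 -> 143 left
May 2086 has 31 days -> back to April 30, 2086 -> 112 left
April 2086 has 30 days -> back to March 31, 2086 -> 82 left
March 2086 has 31 days -> back to February 28, 2086 -> 51 left
February 2086 has 28 days -> back to January 31, 2086 -> 23 left
January 2086: 31 - 23 = 8 -> lands on January 8

Result: 2086-01-08


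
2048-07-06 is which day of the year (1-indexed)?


Date: July 6, 2048
Days in months 1 through 6: 182
Plus 6 days in July

Day of year: 188


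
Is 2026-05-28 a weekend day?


Anchor: Jan 1, 2026. With p = 2026 - 1 = 2025: (p + p//4 - p//100 + p//400) mod 7 = (2025 + 506 - 20 + 5) mod 7 = 2516 mod 7 = 3 -> Thursday (Mon=0 ... Sun=6)
Day of year: 148; offset = 147
Weekday index = (3 + 147) mod 7 = 3 -> Thursday
Weekend days: Saturday, Sunday

No


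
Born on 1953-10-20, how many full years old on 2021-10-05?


Birth: 1953-10-20
Reference: 2021-10-05
Year difference: 2021 - 1953 = 68
Birthday not yet reached in 2021, subtract 1

67 years old


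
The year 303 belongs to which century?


Century = (year - 1) // 100 + 1
= (303 - 1) // 100 + 1
= 302 // 100 + 1
= 3 + 1

4th century


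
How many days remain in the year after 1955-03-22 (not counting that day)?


Day of year: 81 of 365
Remaining = 365 - 81

284 days


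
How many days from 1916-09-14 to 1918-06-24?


From 1916-09-14 to 1918-06-24
1916-09-14: days before September = 31 + 29 + 31 + 30 + 31 + 30 + 31 + 31 = 244 (1916 is a leap year); day of year = 244 + 14 = 258
1918-06-24: days before June = 31 + 28 + 31 + 30 + 31 = 151 (1918 is not a leap year); day of year = 151 + 24 = 175
Rest of 1916: 366 - 258 = 108
Full years 1917 (365): 365
Total = 108 + 365 + 175 = 648

648 days


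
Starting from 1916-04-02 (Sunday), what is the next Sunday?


Current: Sunday
Target: Sunday
Days ahead: 7

Next Sunday: 1916-04-09


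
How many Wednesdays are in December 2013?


December 2013 has 31 days
Anchor: Jan 1, 2013. With p = 2013 - 1 = 2012: (p + p//4 - p//100 + p//400) mod 7 = (2012 + 503 - 20 + 5) mod 7 = 2500 mod 7 = 1 -> Tuesday (Mon=0 ... Sun=6)
Days before December (Jan-Nov): 334; December 1 index = (1 + 334) mod 7 = 6 -> Sunday
First Wednesday is December 4
Wednesdays: 4, 11, 18, 25

4 Wednesdays


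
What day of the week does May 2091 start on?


Target: May 1, 2091
Anchor: Jan 1, 2091. With p = 2091 - 1 = 2090: (p + p//4 - p//100 + p//400) mod 7 = (2090 + 522 - 20 + 5) mod 7 = 2597 mod 7 = 0 -> Monday (Mon=0 ... Sun=6)
Days before May (Jan-Apr): 120 days
Weekday index = (0 + 120) mod 7 = 1

Tuesday


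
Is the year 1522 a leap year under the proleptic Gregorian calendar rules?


Gregorian leap year rule: divisible by 4, but not by 100, unless also by 400.
1522 is not divisible by 4 -> not a leap year

No


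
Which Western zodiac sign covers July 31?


Date: July 31
Conventional tropical zodiac dates: Leo from July 23 onward; Virgo starts August 23
July 31 falls within the Leo range

Leo


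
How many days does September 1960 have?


September 1960

30 days


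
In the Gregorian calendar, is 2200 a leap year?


Gregorian leap year rule: divisible by 4, but not by 100, unless also by 400.
2200 is divisible by 100 but not 400 -> not a leap year

No


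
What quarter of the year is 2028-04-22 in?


Month: April (month 4)
Q1: Jan-Mar, Q2: Apr-Jun, Q3: Jul-Sep, Q4: Oct-Dec

Q2


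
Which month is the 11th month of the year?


Month 11 of 12

November


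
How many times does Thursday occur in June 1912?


June 1912 has 30 days
Anchor: Jan 1, 1912. With p = 1912 - 1 = 1911: (p + p//4 - p//100 + p//400) mod 7 = (1911 + 477 - 19 + 4) mod 7 = 2373 mod 7 = 0 -> Monday (Mon=0 ... Sun=6)
Days before June (Jan-May): 152; June 1 index = (0 + 152) mod 7 = 5 -> Saturday
First Thursday is June 6
Thursdays: 6, 13, 20, 27

4 Thursdays


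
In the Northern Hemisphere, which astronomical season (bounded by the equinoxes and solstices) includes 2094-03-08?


Date: March 8
Astronomical Winter (approx.; exact equinox/solstice day varies by year): December 21 to March 19
March 8 falls within the Winter window

Winter


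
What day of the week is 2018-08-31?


Date: August 31, 2018
Anchor: Jan 1, 2018. With p = 2018 - 1 = 2017: (p + p//4 - p//100 + p//400) mod 7 = (2017 + 504 - 20 + 5) mod 7 = 2506 mod 7 = 0 -> Monday (Mon=0 ... Sun=6)
Days before August (Jan-Jul): 212; offset = 212 + 31 - 1 = 242
Weekday index = (0 + 242) mod 7 = 4

Day of the week: Friday


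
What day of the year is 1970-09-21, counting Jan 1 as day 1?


Date: September 21, 1970
Days in months 1 through 8: 243
Plus 21 days in September

Day of year: 264


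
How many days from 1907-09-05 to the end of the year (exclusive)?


Day of year: 248 of 365
Remaining = 365 - 248

117 days
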